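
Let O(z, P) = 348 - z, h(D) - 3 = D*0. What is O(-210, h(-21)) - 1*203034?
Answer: -202476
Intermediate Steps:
h(D) = 3 (h(D) = 3 + D*0 = 3 + 0 = 3)
O(-210, h(-21)) - 1*203034 = (348 - 1*(-210)) - 1*203034 = (348 + 210) - 203034 = 558 - 203034 = -202476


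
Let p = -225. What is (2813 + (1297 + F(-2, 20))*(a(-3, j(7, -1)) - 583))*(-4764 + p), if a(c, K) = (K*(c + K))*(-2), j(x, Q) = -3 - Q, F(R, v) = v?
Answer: 3947985282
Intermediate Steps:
a(c, K) = -2*K*(K + c) (a(c, K) = (K*(K + c))*(-2) = -2*K*(K + c))
(2813 + (1297 + F(-2, 20))*(a(-3, j(7, -1)) - 583))*(-4764 + p) = (2813 + (1297 + 20)*(-2*(-3 - 1*(-1))*((-3 - 1*(-1)) - 3) - 583))*(-4764 - 225) = (2813 + 1317*(-2*(-3 + 1)*((-3 + 1) - 3) - 583))*(-4989) = (2813 + 1317*(-2*(-2)*(-2 - 3) - 583))*(-4989) = (2813 + 1317*(-2*(-2)*(-5) - 583))*(-4989) = (2813 + 1317*(-20 - 583))*(-4989) = (2813 + 1317*(-603))*(-4989) = (2813 - 794151)*(-4989) = -791338*(-4989) = 3947985282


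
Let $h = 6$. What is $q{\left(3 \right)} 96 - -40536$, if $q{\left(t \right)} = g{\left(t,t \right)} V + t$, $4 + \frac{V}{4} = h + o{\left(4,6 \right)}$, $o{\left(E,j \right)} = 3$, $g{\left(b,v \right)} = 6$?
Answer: $52344$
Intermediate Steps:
$V = 20$ ($V = -16 + 4 \left(6 + 3\right) = -16 + 4 \cdot 9 = -16 + 36 = 20$)
$q{\left(t \right)} = 120 + t$ ($q{\left(t \right)} = 6 \cdot 20 + t = 120 + t$)
$q{\left(3 \right)} 96 - -40536 = \left(120 + 3\right) 96 - -40536 = 123 \cdot 96 + 40536 = 11808 + 40536 = 52344$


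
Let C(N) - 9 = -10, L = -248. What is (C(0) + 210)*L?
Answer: -51832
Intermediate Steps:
C(N) = -1 (C(N) = 9 - 10 = -1)
(C(0) + 210)*L = (-1 + 210)*(-248) = 209*(-248) = -51832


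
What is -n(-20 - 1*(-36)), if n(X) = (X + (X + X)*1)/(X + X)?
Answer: -3/2 ≈ -1.5000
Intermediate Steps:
n(X) = 3/2 (n(X) = (X + (2*X)*1)/((2*X)) = (X + 2*X)*(1/(2*X)) = (3*X)*(1/(2*X)) = 3/2)
-n(-20 - 1*(-36)) = -1*3/2 = -3/2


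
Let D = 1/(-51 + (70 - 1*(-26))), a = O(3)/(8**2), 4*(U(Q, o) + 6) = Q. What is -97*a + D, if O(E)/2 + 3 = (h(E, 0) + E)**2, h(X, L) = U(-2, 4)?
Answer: -161377/5760 ≈ -28.017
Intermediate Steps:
U(Q, o) = -6 + Q/4
h(X, L) = -13/2 (h(X, L) = -6 + (1/4)*(-2) = -6 - 1/2 = -13/2)
O(E) = -6 + 2*(-13/2 + E)**2
a = 37/128 (a = (-6 + (-13 + 2*3)**2/2)/(8**2) = (-6 + (-13 + 6)**2/2)/64 = (-6 + (1/2)*(-7)**2)*(1/64) = (-6 + (1/2)*49)*(1/64) = (-6 + 49/2)*(1/64) = (37/2)*(1/64) = 37/128 ≈ 0.28906)
D = 1/45 (D = 1/(-51 + (70 + 26)) = 1/(-51 + 96) = 1/45 ≈ 0.022222)
-97*a + D = -97*37/128 + 1/45 = -3589/128 + 1/45 = -161377/5760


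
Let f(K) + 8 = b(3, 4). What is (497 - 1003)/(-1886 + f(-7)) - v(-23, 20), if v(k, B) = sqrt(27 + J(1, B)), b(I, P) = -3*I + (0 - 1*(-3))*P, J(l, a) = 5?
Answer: 506/1891 - 4*sqrt(2) ≈ -5.3893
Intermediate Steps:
b(I, P) = -3*I + 3*P (b(I, P) = -3*I + (0 + 3)*P = -3*I + 3*P)
v(k, B) = 4*sqrt(2) (v(k, B) = sqrt(27 + 5) = sqrt(32) = 4*sqrt(2))
f(K) = -5 (f(K) = -8 + (-3*3 + 3*4) = -8 + (-9 + 12) = -8 + 3 = -5)
(497 - 1003)/(-1886 + f(-7)) - v(-23, 20) = (497 - 1003)/(-1886 - 5) - 4*sqrt(2) = -506/(-1891) - 4*sqrt(2) = -506*(-1/1891) - 4*sqrt(2) = 506/1891 - 4*sqrt(2)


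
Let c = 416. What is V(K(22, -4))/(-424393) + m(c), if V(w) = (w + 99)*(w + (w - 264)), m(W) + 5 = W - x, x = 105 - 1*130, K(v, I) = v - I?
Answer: 185061848/424393 ≈ 436.06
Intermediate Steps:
x = -25 (x = 105 - 130 = -25)
m(W) = 20 + W (m(W) = -5 + (W - 1*(-25)) = -5 + (W + 25) = -5 + (25 + W) = 20 + W)
V(w) = (-264 + 2*w)*(99 + w) (V(w) = (99 + w)*(w + (-264 + w)) = (99 + w)*(-264 + 2*w) = (-264 + 2*w)*(99 + w))
V(K(22, -4))/(-424393) + m(c) = (-26136 - 66*(22 - 1*(-4)) + 2*(22 - 1*(-4))²)/(-424393) + (20 + 416) = (-26136 - 66*(22 + 4) + 2*(22 + 4)²)*(-1/424393) + 436 = (-26136 - 66*26 + 2*26²)*(-1/424393) + 436 = (-26136 - 1716 + 2*676)*(-1/424393) + 436 = (-26136 - 1716 + 1352)*(-1/424393) + 436 = -26500*(-1/424393) + 436 = 26500/424393 + 436 = 185061848/424393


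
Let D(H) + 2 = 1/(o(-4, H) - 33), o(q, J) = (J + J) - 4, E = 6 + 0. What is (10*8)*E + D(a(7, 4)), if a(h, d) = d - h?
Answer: 20553/43 ≈ 477.98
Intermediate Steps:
E = 6
o(q, J) = -4 + 2*J (o(q, J) = 2*J - 4 = -4 + 2*J)
D(H) = -2 + 1/(-37 + 2*H) (D(H) = -2 + 1/((-4 + 2*H) - 33) = -2 + 1/(-37 + 2*H))
(10*8)*E + D(a(7, 4)) = (10*8)*6 + (75 - 4*(4 - 1*7))/(-37 + 2*(4 - 1*7)) = 80*6 + (75 - 4*(4 - 7))/(-37 + 2*(4 - 7)) = 480 + (75 - 4*(-3))/(-37 + 2*(-3)) = 480 + (75 + 12)/(-37 - 6) = 480 + 87/(-43) = 480 - 1/43*87 = 480 - 87/43 = 20553/43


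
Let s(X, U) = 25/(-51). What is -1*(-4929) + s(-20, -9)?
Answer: 251354/51 ≈ 4928.5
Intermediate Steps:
s(X, U) = -25/51 (s(X, U) = 25*(-1/51) = -25/51)
-1*(-4929) + s(-20, -9) = -1*(-4929) - 25/51 = 4929 - 25/51 = 251354/51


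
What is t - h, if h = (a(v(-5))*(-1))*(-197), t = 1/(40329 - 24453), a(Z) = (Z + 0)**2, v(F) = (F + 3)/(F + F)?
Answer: -3127547/396900 ≈ -7.8799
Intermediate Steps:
v(F) = (3 + F)/(2*F) (v(F) = (3 + F)/((2*F)) = (3 + F)*(1/(2*F)) = (3 + F)/(2*F))
a(Z) = Z**2
t = 1/15876 ≈ 6.2988e-5
h = 197/25 (h = (((1/2)*(3 - 5)/(-5))**2*(-1))*(-197) = (((1/2)*(-1/5)*(-2))**2*(-1))*(-197) = ((1/5)**2*(-1))*(-197) = ((1/25)*(-1))*(-197) = -1/25*(-197) = 197/25 ≈ 7.8800)
t - h = 1/15876 - 1*197/25 = 1/15876 - 197/25 = -3127547/396900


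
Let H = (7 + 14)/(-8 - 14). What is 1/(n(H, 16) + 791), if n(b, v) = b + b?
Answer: 11/8680 ≈ 0.0012673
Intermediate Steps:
H = -21/22 (H = 21/(-22) = 21*(-1/22) = -21/22 ≈ -0.95455)
n(b, v) = 2*b
1/(n(H, 16) + 791) = 1/(2*(-21/22) + 791) = 1/(-21/11 + 791) = 1/(8680/11) = 11/8680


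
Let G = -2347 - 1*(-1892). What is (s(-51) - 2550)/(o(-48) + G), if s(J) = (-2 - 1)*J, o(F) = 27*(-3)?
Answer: 2397/536 ≈ 4.4720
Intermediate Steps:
o(F) = -81
s(J) = -3*J
G = -455 (G = -2347 + 1892 = -455)
(s(-51) - 2550)/(o(-48) + G) = (-3*(-51) - 2550)/(-81 - 455) = (153 - 2550)/(-536) = -2397*(-1/536) = 2397/536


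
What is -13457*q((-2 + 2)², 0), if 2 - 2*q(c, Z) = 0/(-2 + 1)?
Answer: -13457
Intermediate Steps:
q(c, Z) = 1 (q(c, Z) = 1 - 0/(-2 + 1) = 1 - 0/(-1) = 1 - 0*(-1) = 1 - ½*0 = 1 + 0 = 1)
-13457*q((-2 + 2)², 0) = -13457*1 = -13457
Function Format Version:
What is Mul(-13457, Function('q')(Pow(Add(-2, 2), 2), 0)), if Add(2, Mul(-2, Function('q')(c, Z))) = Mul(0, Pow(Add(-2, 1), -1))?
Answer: -13457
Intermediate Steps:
Function('q')(c, Z) = 1 (Function('q')(c, Z) = Add(1, Mul(Rational(-1, 2), Mul(0, Pow(Add(-2, 1), -1)))) = Add(1, Mul(Rational(-1, 2), Mul(0, Pow(-1, -1)))) = Add(1, Mul(Rational(-1, 2), Mul(0, -1))) = Add(1, Mul(Rational(-1, 2), 0)) = Add(1, 0) = 1)
Mul(-13457, Function('q')(Pow(Add(-2, 2), 2), 0)) = Mul(-13457, 1) = -13457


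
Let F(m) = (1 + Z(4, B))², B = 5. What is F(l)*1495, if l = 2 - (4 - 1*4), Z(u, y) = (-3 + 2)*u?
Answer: 13455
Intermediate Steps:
Z(u, y) = -u
l = 2 (l = 2 - (4 - 4) = 2 - 1*0 = 2 + 0 = 2)
F(m) = 9 (F(m) = (1 - 1*4)² = (1 - 4)² = (-3)² = 9)
F(l)*1495 = 9*1495 = 13455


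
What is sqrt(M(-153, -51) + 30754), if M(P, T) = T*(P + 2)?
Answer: sqrt(38455) ≈ 196.10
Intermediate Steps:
M(P, T) = T*(2 + P)
sqrt(M(-153, -51) + 30754) = sqrt(-51*(2 - 153) + 30754) = sqrt(-51*(-151) + 30754) = sqrt(7701 + 30754) = sqrt(38455)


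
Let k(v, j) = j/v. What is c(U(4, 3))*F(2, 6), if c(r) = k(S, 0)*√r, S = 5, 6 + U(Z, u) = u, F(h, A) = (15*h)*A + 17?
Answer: 0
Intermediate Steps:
F(h, A) = 17 + 15*A*h (F(h, A) = 15*A*h + 17 = 17 + 15*A*h)
U(Z, u) = -6 + u
c(r) = 0 (c(r) = (0/5)*√r = (0*(⅕))*√r = 0*√r = 0)
c(U(4, 3))*F(2, 6) = 0*(17 + 15*6*2) = 0*(17 + 180) = 0*197 = 0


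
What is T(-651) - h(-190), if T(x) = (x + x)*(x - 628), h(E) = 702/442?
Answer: 28309359/17 ≈ 1.6653e+6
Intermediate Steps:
h(E) = 27/17 (h(E) = 702*(1/442) = 27/17)
T(x) = 2*x*(-628 + x) (T(x) = (2*x)*(-628 + x) = 2*x*(-628 + x))
T(-651) - h(-190) = 2*(-651)*(-628 - 651) - 1*27/17 = 2*(-651)*(-1279) - 27/17 = 1665258 - 27/17 = 28309359/17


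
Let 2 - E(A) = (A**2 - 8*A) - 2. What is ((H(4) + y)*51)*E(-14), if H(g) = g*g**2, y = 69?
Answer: -2062032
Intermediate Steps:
H(g) = g**3
E(A) = 4 - A**2 + 8*A (E(A) = 2 - ((A**2 - 8*A) - 2) = 2 - (-2 + A**2 - 8*A) = 2 + (2 - A**2 + 8*A) = 4 - A**2 + 8*A)
((H(4) + y)*51)*E(-14) = ((4**3 + 69)*51)*(4 - 1*(-14)**2 + 8*(-14)) = ((64 + 69)*51)*(4 - 1*196 - 112) = (133*51)*(4 - 196 - 112) = 6783*(-304) = -2062032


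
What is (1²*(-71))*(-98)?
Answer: 6958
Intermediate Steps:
(1²*(-71))*(-98) = (1*(-71))*(-98) = -71*(-98) = 6958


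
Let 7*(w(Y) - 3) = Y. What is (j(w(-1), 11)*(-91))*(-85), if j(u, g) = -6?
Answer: -46410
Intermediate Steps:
w(Y) = 3 + Y/7
(j(w(-1), 11)*(-91))*(-85) = -6*(-91)*(-85) = 546*(-85) = -46410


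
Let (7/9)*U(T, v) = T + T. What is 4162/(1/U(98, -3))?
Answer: 1048824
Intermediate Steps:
U(T, v) = 18*T/7 (U(T, v) = 9*(T + T)/7 = 9*(2*T)/7 = 18*T/7)
4162/(1/U(98, -3)) = 4162/(1/((18/7)*98)) = 4162/(1/252) = 4162*252 = 1048824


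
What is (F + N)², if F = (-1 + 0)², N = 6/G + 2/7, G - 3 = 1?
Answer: 1521/196 ≈ 7.7602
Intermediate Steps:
G = 4 (G = 3 + 1 = 4)
N = 25/14 (N = 6/4 + 2/7 = 6*(¼) + 2*(⅐) = 3/2 + 2/7 = 25/14 ≈ 1.7857)
F = 1 (F = (-1)² = 1)
(F + N)² = (1 + 25/14)² = (39/14)² = 1521/196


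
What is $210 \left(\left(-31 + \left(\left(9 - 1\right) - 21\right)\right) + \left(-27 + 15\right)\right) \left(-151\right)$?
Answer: $1775760$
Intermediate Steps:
$210 \left(\left(-31 + \left(\left(9 - 1\right) - 21\right)\right) + \left(-27 + 15\right)\right) \left(-151\right) = 210 \left(\left(-31 + \left(8 - 21\right)\right) - 12\right) \left(-151\right) = 210 \left(\left(-31 - 13\right) - 12\right) \left(-151\right) = 210 \left(-44 - 12\right) \left(-151\right) = 210 \left(-56\right) \left(-151\right) = \left(-11760\right) \left(-151\right) = 1775760$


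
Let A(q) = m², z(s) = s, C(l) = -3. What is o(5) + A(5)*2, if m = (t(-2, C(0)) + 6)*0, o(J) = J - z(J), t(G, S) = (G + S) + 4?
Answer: 0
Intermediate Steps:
t(G, S) = 4 + G + S
o(J) = 0 (o(J) = J - J = 0)
m = 0 (m = ((4 - 2 - 3) + 6)*0 = (-1 + 6)*0 = 5*0 = 0)
A(q) = 0 (A(q) = 0² = 0)
o(5) + A(5)*2 = 0 + 0*2 = 0 + 0 = 0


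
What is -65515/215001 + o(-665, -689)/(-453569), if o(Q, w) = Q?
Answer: -29572597370/97517788569 ≈ -0.30325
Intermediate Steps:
-65515/215001 + o(-665, -689)/(-453569) = -65515/215001 - 665/(-453569) = -65515*1/215001 - 665*(-1/453569) = -65515/215001 + 665/453569 = -29572597370/97517788569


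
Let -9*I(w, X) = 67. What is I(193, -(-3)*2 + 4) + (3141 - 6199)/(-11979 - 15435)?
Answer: -11168/1523 ≈ -7.3329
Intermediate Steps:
I(w, X) = -67/9 (I(w, X) = -⅑*67 = -67/9)
I(193, -(-3)*2 + 4) + (3141 - 6199)/(-11979 - 15435) = -67/9 + (3141 - 6199)/(-11979 - 15435) = -67/9 - 3058/(-27414) = -67/9 - 3058*(-1/27414) = -67/9 + 1529/13707 = -11168/1523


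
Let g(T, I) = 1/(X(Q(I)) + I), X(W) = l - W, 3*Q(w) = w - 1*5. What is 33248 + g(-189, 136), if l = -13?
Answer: 7913027/238 ≈ 33248.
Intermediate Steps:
Q(w) = -5/3 + w/3 (Q(w) = (w - 1*5)/3 = (w - 5)/3 = (-5 + w)/3 = -5/3 + w/3)
X(W) = -13 - W
g(T, I) = 1/(-34/3 + 2*I/3) (g(T, I) = 1/((-13 - (-5/3 + I/3)) + I) = 1/((-13 + (5/3 - I/3)) + I) = 1/((-34/3 - I/3) + I) = 1/(-34/3 + 2*I/3))
33248 + g(-189, 136) = 33248 + 3/(2*(-17 + 136)) = 33248 + (3/2)/119 = 33248 + (3/2)*(1/119) = 33248 + 3/238 = 7913027/238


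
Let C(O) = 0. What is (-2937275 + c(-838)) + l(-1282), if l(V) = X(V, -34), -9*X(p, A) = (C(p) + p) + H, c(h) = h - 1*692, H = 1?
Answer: -8815988/3 ≈ -2.9387e+6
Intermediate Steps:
c(h) = -692 + h (c(h) = h - 692 = -692 + h)
X(p, A) = -⅑ - p/9 (X(p, A) = -((0 + p) + 1)/9 = -(p + 1)/9 = -(1 + p)/9 = -⅑ - p/9)
l(V) = -⅑ - V/9
(-2937275 + c(-838)) + l(-1282) = (-2937275 + (-692 - 838)) + (-⅑ - ⅑*(-1282)) = (-2937275 - 1530) + (-⅑ + 1282/9) = -2938805 + 427/3 = -8815988/3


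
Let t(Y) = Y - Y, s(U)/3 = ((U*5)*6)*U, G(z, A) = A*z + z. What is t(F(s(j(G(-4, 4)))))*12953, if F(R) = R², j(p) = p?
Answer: 0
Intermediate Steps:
G(z, A) = z + A*z
s(U) = 90*U² (s(U) = 3*(((U*5)*6)*U) = 3*(((5*U)*6)*U) = 3*((30*U)*U) = 3*(30*U²) = 90*U²)
t(Y) = 0
t(F(s(j(G(-4, 4)))))*12953 = 0*12953 = 0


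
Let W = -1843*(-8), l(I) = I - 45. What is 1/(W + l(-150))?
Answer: 1/14549 ≈ 6.8733e-5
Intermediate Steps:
l(I) = -45 + I
W = 14744
1/(W + l(-150)) = 1/(14744 + (-45 - 150)) = 1/(14744 - 195) = 1/14549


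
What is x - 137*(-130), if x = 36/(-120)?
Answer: 178097/10 ≈ 17810.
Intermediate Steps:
x = -3/10 (x = 36*(-1/120) = -3/10 ≈ -0.30000)
x - 137*(-130) = -3/10 - 137*(-130) = -3/10 + 17810 = 178097/10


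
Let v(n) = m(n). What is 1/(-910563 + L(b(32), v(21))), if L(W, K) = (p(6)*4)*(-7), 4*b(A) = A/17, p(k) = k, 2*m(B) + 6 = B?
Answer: -1/910731 ≈ -1.0980e-6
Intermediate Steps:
m(B) = -3 + B/2
v(n) = -3 + n/2
b(A) = A/68 (b(A) = (A/17)/4 = A/68)
L(W, K) = -168 (L(W, K) = (6*4)*(-7) = 24*(-7) = -168)
1/(-910563 + L(b(32), v(21))) = 1/(-910563 - 168) = 1/(-910731) = -1/910731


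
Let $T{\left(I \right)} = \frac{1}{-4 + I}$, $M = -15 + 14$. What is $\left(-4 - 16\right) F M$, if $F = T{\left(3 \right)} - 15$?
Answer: $-320$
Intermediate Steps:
$M = -1$
$F = -16$ ($F = \frac{1}{-4 + 3} - 15 = \frac{1}{-1} - 15 = -1 - 15 = -16$)
$\left(-4 - 16\right) F M = \left(-4 - 16\right) \left(-16\right) \left(-1\right) = \left(-20\right) \left(-16\right) \left(-1\right) = 320 \left(-1\right) = -320$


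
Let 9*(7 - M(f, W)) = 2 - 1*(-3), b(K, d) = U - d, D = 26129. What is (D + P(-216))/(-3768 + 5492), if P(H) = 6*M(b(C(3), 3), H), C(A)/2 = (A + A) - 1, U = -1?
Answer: 78503/5172 ≈ 15.178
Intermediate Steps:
C(A) = -2 + 4*A (C(A) = 2*((A + A) - 1) = 2*(2*A - 1) = 2*(-1 + 2*A) = -2 + 4*A)
b(K, d) = -1 - d
M(f, W) = 58/9 (M(f, W) = 7 - (2 - 1*(-3))/9 = 7 - (2 + 3)/9 = 7 - ⅑*5 = 7 - 5/9 = 58/9)
P(H) = 116/3 (P(H) = 6*(58/9) = 116/3)
(D + P(-216))/(-3768 + 5492) = (26129 + 116/3)/(-3768 + 5492) = (78503/3)/1724 = (78503/3)*(1/1724) = 78503/5172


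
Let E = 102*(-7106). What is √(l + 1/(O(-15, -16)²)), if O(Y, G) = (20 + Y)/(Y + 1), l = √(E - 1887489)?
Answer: √(196 + 25*I*√2612301)/5 ≈ 28.497 + 28.359*I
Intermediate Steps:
E = -724812
l = I*√2612301 (l = √(-724812 - 1887489) = √(-2612301) = I*√2612301 ≈ 1616.3*I)
O(Y, G) = (20 + Y)/(1 + Y)
√(l + 1/(O(-15, -16)²)) = √(I*√2612301 + 1/(((20 - 15)/(1 - 15))²)) = √(I*√2612301 + 1/((5/(-14))²)) = √(I*√2612301 + 1/((-1/14*5)²)) = √(I*√2612301 + 1/((-5/14)²)) = √(I*√2612301 + 1/(25/196)) = √(I*√2612301 + 196/25) = √(196/25 + I*√2612301)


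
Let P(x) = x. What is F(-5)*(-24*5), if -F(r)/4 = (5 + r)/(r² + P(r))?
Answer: 0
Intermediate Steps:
F(r) = -4*(5 + r)/(r + r²) (F(r) = -4*(5 + r)/(r² + r) = -4*(5 + r)/(r + r²))
F(-5)*(-24*5) = (4*(-5 - 1*(-5))/(-5*(1 - 5)))*(-24*5) = (4*(-⅕)*(-5 + 5)/(-4))*(-120) = (4*(-⅕)*(-¼)*0)*(-120) = 0*(-120) = 0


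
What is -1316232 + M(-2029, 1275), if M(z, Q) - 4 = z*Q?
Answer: -3903203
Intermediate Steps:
M(z, Q) = 4 + Q*z (M(z, Q) = 4 + z*Q = 4 + Q*z)
-1316232 + M(-2029, 1275) = -1316232 + (4 + 1275*(-2029)) = -1316232 + (4 - 2586975) = -1316232 - 2586971 = -3903203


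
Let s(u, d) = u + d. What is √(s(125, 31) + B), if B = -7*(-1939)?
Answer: √13729 ≈ 117.17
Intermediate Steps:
B = 13573
s(u, d) = d + u
√(s(125, 31) + B) = √((31 + 125) + 13573) = √(156 + 13573) = √13729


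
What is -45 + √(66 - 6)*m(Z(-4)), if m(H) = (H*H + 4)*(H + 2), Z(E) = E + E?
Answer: -45 - 816*√15 ≈ -3205.4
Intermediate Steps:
Z(E) = 2*E
m(H) = (2 + H)*(4 + H²) (m(H) = (H² + 4)*(2 + H) = (4 + H²)*(2 + H) = (2 + H)*(4 + H²))
-45 + √(66 - 6)*m(Z(-4)) = -45 + √(66 - 6)*(8 + (2*(-4))³ + 2*(2*(-4))² + 4*(2*(-4))) = -45 + √60*(8 + (-8)³ + 2*(-8)² + 4*(-8)) = -45 + (2*√15)*(8 - 512 + 2*64 - 32) = -45 + (2*√15)*(8 - 512 + 128 - 32) = -45 + (2*√15)*(-408) = -45 - 816*√15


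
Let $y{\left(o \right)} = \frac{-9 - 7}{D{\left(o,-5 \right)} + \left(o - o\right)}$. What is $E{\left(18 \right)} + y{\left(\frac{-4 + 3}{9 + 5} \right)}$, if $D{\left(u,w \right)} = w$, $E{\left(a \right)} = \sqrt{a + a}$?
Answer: $\frac{46}{5} \approx 9.2$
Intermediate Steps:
$E{\left(a \right)} = \sqrt{2} \sqrt{a}$ ($E{\left(a \right)} = \sqrt{2 a} = \sqrt{2} \sqrt{a}$)
$y{\left(o \right)} = \frac{16}{5}$ ($y{\left(o \right)} = \frac{-9 - 7}{-5 + \left(o - o\right)} = - \frac{16}{-5 + 0} = - \frac{16}{-5} = \left(-16\right) \left(- \frac{1}{5}\right) = \frac{16}{5}$)
$E{\left(18 \right)} + y{\left(\frac{-4 + 3}{9 + 5} \right)} = \sqrt{2} \sqrt{18} + \frac{16}{5} = \sqrt{2} \cdot 3 \sqrt{2} + \frac{16}{5} = 6 + \frac{16}{5} = \frac{46}{5}$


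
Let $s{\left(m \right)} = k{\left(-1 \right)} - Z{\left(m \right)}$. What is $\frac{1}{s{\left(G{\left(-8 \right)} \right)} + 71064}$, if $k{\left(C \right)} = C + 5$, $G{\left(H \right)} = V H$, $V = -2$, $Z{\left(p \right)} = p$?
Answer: $\frac{1}{71052} \approx 1.4074 \cdot 10^{-5}$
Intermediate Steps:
$G{\left(H \right)} = - 2 H$
$k{\left(C \right)} = 5 + C$
$s{\left(m \right)} = 4 - m$ ($s{\left(m \right)} = \left(5 - 1\right) - m = 4 - m$)
$\frac{1}{s{\left(G{\left(-8 \right)} \right)} + 71064} = \frac{1}{\left(4 - \left(-2\right) \left(-8\right)\right) + 71064} = \frac{1}{\left(4 - 16\right) + 71064} = \frac{1}{-12 + 71064} = \frac{1}{71052}$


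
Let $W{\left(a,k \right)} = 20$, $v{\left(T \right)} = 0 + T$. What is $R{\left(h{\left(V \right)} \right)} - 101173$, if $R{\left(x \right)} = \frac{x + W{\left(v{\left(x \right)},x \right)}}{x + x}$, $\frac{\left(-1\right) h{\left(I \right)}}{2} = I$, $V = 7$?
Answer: $- \frac{1416425}{14} \approx -1.0117 \cdot 10^{5}$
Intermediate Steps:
$v{\left(T \right)} = T$
$h{\left(I \right)} = - 2 I$
$R{\left(x \right)} = \frac{20 + x}{2 x}$ ($R{\left(x \right)} = \frac{x + 20}{x + x} = \frac{20 + x}{2 x}$)
$R{\left(h{\left(V \right)} \right)} - 101173 = \frac{20 - 14}{2 \left(\left(-2\right) 7\right)} - 101173 = \frac{20 - 14}{2 \left(-14\right)} - 101173 = \frac{1}{2} \left(- \frac{1}{14}\right) 6 - 101173 = - \frac{3}{14} - 101173 = - \frac{1416425}{14}$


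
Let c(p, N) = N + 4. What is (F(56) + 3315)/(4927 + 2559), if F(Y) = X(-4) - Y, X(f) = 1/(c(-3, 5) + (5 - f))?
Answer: 58663/134748 ≈ 0.43535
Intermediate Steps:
c(p, N) = 4 + N
X(f) = 1/(14 - f) (X(f) = 1/((4 + 5) + (5 - f)) = 1/(9 + (5 - f)) = 1/(14 - f))
F(Y) = 1/18 - Y (F(Y) = 1/(14 - 1*(-4)) - Y = 1/(14 + 4) - Y = 1/18 - Y)
(F(56) + 3315)/(4927 + 2559) = ((1/18 - 1*56) + 3315)/(4927 + 2559) = ((1/18 - 56) + 3315)/7486 = (-1007/18 + 3315)*(1/7486) = (58663/18)*(1/7486) = 58663/134748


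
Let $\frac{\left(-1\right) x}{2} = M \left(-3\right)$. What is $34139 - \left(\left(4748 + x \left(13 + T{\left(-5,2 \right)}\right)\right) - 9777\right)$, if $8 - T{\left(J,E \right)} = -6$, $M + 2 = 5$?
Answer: $38682$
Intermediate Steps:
$M = 3$ ($M = -2 + 5 = 3$)
$T{\left(J,E \right)} = 14$ ($T{\left(J,E \right)} = 8 - -6 = 8 + 6 = 14$)
$x = 18$ ($x = - 2 \cdot 3 \left(-3\right) = \left(-2\right) \left(-9\right) = 18$)
$34139 - \left(\left(4748 + x \left(13 + T{\left(-5,2 \right)}\right)\right) - 9777\right) = 34139 - \left(\left(4748 + 18 \left(13 + 14\right)\right) - 9777\right) = 34139 - \left(\left(4748 + 18 \cdot 27\right) - 9777\right) = 34139 - \left(\left(4748 + 486\right) - 9777\right) = 34139 - \left(5234 - 9777\right) = 34139 - -4543 = 34139 + 4543 = 38682$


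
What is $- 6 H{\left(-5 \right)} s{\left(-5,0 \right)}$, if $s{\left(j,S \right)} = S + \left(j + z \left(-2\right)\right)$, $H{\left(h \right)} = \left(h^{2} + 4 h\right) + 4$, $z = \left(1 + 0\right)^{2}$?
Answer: $378$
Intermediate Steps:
$z = 1$ ($z = 1^{2} = 1$)
$H{\left(h \right)} = 4 + h^{2} + 4 h$
$s{\left(j,S \right)} = -2 + S + j$ ($s{\left(j,S \right)} = S + \left(j + 1 \left(-2\right)\right) = S + \left(j - 2\right) = S + \left(-2 + j\right) = -2 + S + j$)
$- 6 H{\left(-5 \right)} s{\left(-5,0 \right)} = - 6 \left(4 + \left(-5\right)^{2} + 4 \left(-5\right)\right) \left(-2 + 0 - 5\right) = - 6 \left(4 + 25 - 20\right) \left(-7\right) = \left(-6\right) 9 \left(-7\right) = \left(-54\right) \left(-7\right) = 378$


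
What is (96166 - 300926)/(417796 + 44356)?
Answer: -25595/57769 ≈ -0.44306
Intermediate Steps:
(96166 - 300926)/(417796 + 44356) = -204760/462152 = -204760*1/462152 = -25595/57769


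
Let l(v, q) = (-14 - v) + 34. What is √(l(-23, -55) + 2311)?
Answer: √2354 ≈ 48.518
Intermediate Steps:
l(v, q) = 20 - v
√(l(-23, -55) + 2311) = √((20 - 1*(-23)) + 2311) = √((20 + 23) + 2311) = √(43 + 2311) = √2354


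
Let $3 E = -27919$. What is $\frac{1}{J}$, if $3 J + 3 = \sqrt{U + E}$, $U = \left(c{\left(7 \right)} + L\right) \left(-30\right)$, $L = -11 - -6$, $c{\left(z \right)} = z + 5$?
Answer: $- \frac{27}{28576} - \frac{3 i \sqrt{85647}}{28576} \approx -0.00094485 - 0.030724 i$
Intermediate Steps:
$E = - \frac{27919}{3}$ ($E = \frac{1}{3} \left(-27919\right) = - \frac{27919}{3} \approx -9306.3$)
$c{\left(z \right)} = 5 + z$
$L = -5$ ($L = -11 + 6 = -5$)
$U = -210$ ($U = \left(\left(5 + 7\right) - 5\right) \left(-30\right) = \left(12 - 5\right) \left(-30\right) = 7 \left(-30\right) = -210$)
$J = -1 + \frac{i \sqrt{85647}}{9}$ ($J = -1 + \frac{\sqrt{-210 - \frac{27919}{3}}}{3} = -1 + \frac{\sqrt{- \frac{28549}{3}}}{3} = -1 + \frac{\frac{1}{3} i \sqrt{85647}}{3} = -1 + \frac{i \sqrt{85647}}{9} \approx -1.0 + 32.517 i$)
$\frac{1}{J} = \frac{1}{-1 + \frac{i \sqrt{85647}}{9}}$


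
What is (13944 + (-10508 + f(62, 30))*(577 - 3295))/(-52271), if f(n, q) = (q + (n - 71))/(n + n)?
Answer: -1771602117/3240802 ≈ -546.66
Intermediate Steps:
f(n, q) = (-71 + n + q)/(2*n) (f(n, q) = (q + (-71 + n))/((2*n)) = (-71 + n + q)*(1/(2*n)) = (-71 + n + q)/(2*n))
(13944 + (-10508 + f(62, 30))*(577 - 3295))/(-52271) = (13944 + (-10508 + (1/2)*(-71 + 62 + 30)/62)*(577 - 3295))/(-52271) = (13944 + (-10508 + (1/2)*(1/62)*21)*(-2718))*(-1/52271) = (13944 + (-10508 + 21/124)*(-2718))*(-1/52271) = (13944 - 1302971/124*(-2718))*(-1/52271) = (13944 + 1770737589/62)*(-1/52271) = (1771602117/62)*(-1/52271) = -1771602117/3240802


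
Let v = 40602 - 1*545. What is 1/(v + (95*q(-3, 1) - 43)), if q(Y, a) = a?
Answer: 1/40109 ≈ 2.4932e-5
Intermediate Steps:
v = 40057 (v = 40602 - 545 = 40057)
1/(v + (95*q(-3, 1) - 43)) = 1/(40057 + (95*1 - 43)) = 1/(40057 + (95 - 43)) = 1/(40057 + 52) = 1/40109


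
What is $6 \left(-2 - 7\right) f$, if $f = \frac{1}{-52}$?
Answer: $\frac{27}{26} \approx 1.0385$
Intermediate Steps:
$f = - \frac{1}{52} \approx -0.019231$
$6 \left(-2 - 7\right) f = 6 \left(-2 - 7\right) \left(- \frac{1}{52}\right) = 6 \left(-9\right) \left(- \frac{1}{52}\right) = \left(-54\right) \left(- \frac{1}{52}\right) = \frac{27}{26}$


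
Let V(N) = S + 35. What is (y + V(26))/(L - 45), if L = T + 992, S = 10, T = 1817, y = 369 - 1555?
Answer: -1141/2764 ≈ -0.41281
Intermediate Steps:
y = -1186
V(N) = 45 (V(N) = 10 + 35 = 45)
L = 2809 (L = 1817 + 992 = 2809)
(y + V(26))/(L - 45) = (-1186 + 45)/(2809 - 45) = -1141/2764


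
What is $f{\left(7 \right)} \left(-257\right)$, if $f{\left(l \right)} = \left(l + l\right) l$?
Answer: $-25186$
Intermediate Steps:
$f{\left(l \right)} = 2 l^{2}$ ($f{\left(l \right)} = 2 l l = 2 l^{2}$)
$f{\left(7 \right)} \left(-257\right) = 2 \cdot 7^{2} \left(-257\right) = 2 \cdot 49 \left(-257\right) = 98 \left(-257\right) = -25186$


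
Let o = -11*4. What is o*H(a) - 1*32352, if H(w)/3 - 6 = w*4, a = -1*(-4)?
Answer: -35256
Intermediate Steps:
a = 4
o = -44
H(w) = 18 + 12*w (H(w) = 18 + 3*(w*4) = 18 + 3*(4*w) = 18 + 12*w)
o*H(a) - 1*32352 = -44*(18 + 12*4) - 1*32352 = -44*(18 + 48) - 32352 = -44*66 - 32352 = -2904 - 32352 = -35256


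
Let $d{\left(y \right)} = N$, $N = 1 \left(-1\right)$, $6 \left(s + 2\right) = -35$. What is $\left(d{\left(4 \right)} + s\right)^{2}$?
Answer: $\frac{2809}{36} \approx 78.028$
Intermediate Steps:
$s = - \frac{47}{6}$ ($s = -2 + \frac{1}{6} \left(-35\right) = -2 - \frac{35}{6} = - \frac{47}{6} \approx -7.8333$)
$N = -1$
$d{\left(y \right)} = -1$
$\left(d{\left(4 \right)} + s\right)^{2} = \left(-1 - \frac{47}{6}\right)^{2} = \left(- \frac{53}{6}\right)^{2} = \frac{2809}{36}$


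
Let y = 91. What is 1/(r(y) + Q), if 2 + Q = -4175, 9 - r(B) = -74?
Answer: -1/4094 ≈ -0.00024426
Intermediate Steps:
r(B) = 83 (r(B) = 9 - 1*(-74) = 9 + 74 = 83)
Q = -4177 (Q = -2 - 4175 = -4177)
1/(r(y) + Q) = 1/(83 - 4177) = 1/(-4094) = -1/4094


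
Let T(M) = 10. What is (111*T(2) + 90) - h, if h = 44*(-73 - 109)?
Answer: 9208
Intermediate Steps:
h = -8008 (h = 44*(-182) = -8008)
(111*T(2) + 90) - h = (111*10 + 90) - 1*(-8008) = (1110 + 90) + 8008 = 1200 + 8008 = 9208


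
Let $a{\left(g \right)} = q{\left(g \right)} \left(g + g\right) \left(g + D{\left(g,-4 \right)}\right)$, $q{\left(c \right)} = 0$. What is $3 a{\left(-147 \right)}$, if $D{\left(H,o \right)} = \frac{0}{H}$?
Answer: $0$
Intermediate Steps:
$D{\left(H,o \right)} = 0$
$a{\left(g \right)} = 0$ ($a{\left(g \right)} = 0 \left(g + g\right) \left(g + 0\right) = 0 \cdot 2 g g = 0 \cdot 2 g^{2} = 0$)
$3 a{\left(-147 \right)} = 3 \cdot 0 = 0$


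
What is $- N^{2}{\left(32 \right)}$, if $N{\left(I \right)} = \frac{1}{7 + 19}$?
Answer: $- \frac{1}{676} \approx -0.0014793$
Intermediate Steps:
$N{\left(I \right)} = \frac{1}{26}$
$- N^{2}{\left(32 \right)} = - \frac{1}{676}$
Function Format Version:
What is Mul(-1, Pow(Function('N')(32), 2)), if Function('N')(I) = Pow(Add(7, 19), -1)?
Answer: Rational(-1, 676) ≈ -0.0014793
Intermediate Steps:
Function('N')(I) = Rational(1, 26) (Function('N')(I) = Pow(26, -1) = Rational(1, 26))
Mul(-1, Pow(Function('N')(32), 2)) = Mul(-1, Pow(Rational(1, 26), 2)) = Mul(-1, Rational(1, 676)) = Rational(-1, 676)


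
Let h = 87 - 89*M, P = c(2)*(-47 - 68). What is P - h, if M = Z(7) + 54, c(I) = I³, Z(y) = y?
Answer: 4422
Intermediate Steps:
M = 61 (M = 7 + 54 = 61)
P = -920 (P = 2³*(-47 - 68) = 8*(-115) = -920)
h = -5342 (h = 87 - 89*61 = 87 - 5429 = -5342)
P - h = -920 - 1*(-5342) = -920 + 5342 = 4422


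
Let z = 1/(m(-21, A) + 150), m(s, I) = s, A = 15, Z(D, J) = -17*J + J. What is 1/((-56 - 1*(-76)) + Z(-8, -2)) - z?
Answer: 77/6708 ≈ 0.011479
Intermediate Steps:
Z(D, J) = -16*J
z = 1/129 (z = 1/(-21 + 150) = 1/129 ≈ 0.0077519)
1/((-56 - 1*(-76)) + Z(-8, -2)) - z = 1/((-56 - 1*(-76)) - 16*(-2)) - 1*1/129 = 1/((-56 + 76) + 32) - 1/129 = 1/(20 + 32) - 1/129 = 1/52 - 1/129 = 77/6708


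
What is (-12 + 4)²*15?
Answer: 960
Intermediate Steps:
(-12 + 4)²*15 = (-8)²*15 = 64*15 = 960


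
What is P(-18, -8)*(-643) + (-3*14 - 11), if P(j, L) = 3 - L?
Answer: -7126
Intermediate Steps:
P(-18, -8)*(-643) + (-3*14 - 11) = (3 - 1*(-8))*(-643) + (-3*14 - 11) = (3 + 8)*(-643) + (-42 - 11) = 11*(-643) - 53 = -7073 - 53 = -7126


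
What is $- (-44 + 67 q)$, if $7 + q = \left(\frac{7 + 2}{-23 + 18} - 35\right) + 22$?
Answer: $\frac{7523}{5} \approx 1504.6$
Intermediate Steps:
$q = - \frac{109}{5}$ ($q = -7 + \left(\left(\frac{7 + 2}{-23 + 18} - 35\right) + 22\right) = -7 + \left(\left(\frac{9}{-5} - 35\right) + 22\right) = -7 + \left(\left(9 \left(- \frac{1}{5}\right) - 35\right) + 22\right) = -7 + \left(\left(- \frac{9}{5} - 35\right) + 22\right) = -7 + \left(- \frac{184}{5} + 22\right) = -7 - \frac{74}{5} = - \frac{109}{5} \approx -21.8$)
$- (-44 + 67 q) = - (-44 + 67 \left(- \frac{109}{5}\right)) = - (-44 - \frac{7303}{5}) = \left(-1\right) \left(- \frac{7523}{5}\right) = \frac{7523}{5}$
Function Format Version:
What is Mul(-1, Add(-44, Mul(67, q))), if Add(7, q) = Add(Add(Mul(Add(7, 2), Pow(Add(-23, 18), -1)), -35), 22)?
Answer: Rational(7523, 5) ≈ 1504.6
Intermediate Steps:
q = Rational(-109, 5) (q = Add(-7, Add(Add(Mul(Add(7, 2), Pow(Add(-23, 18), -1)), -35), 22)) = Add(-7, Add(Add(Mul(9, Pow(-5, -1)), -35), 22)) = Add(-7, Add(Add(Mul(9, Rational(-1, 5)), -35), 22)) = Add(-7, Add(Add(Rational(-9, 5), -35), 22)) = Add(-7, Add(Rational(-184, 5), 22)) = Add(-7, Rational(-74, 5)) = Rational(-109, 5) ≈ -21.800)
Mul(-1, Add(-44, Mul(67, q))) = Mul(-1, Add(-44, Mul(67, Rational(-109, 5)))) = Mul(-1, Add(-44, Rational(-7303, 5))) = Mul(-1, Rational(-7523, 5)) = Rational(7523, 5)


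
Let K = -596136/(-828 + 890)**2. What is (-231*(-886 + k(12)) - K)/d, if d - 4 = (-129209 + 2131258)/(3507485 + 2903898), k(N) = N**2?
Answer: 1057021352130348/26569325341 ≈ 39784.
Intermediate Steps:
d = 27647581/6411383 (d = 4 + (-129209 + 2131258)/(3507485 + 2903898) = 4 + 2002049/6411383 = 27647581/6411383 ≈ 4.3123)
K = -149034/961 (K = -596136/(62**2) = -596136/3844 = -596136*1/3844 = -149034/961 ≈ -155.08)
(-231*(-886 + k(12)) - K)/d = (-231*(-886 + 12**2) - 1*(-149034/961))/(27647581/6411383) = (-231*(-886 + 144) + 149034/961)*(6411383/27647581) = (-231*(-742) + 149034/961)*(6411383/27647581) = (171402 + 149034/961)*(6411383/27647581) = (164866356/961)*(6411383/27647581) = 1057021352130348/26569325341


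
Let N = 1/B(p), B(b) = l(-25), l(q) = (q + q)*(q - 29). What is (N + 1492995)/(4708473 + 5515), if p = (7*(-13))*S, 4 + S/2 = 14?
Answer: 4031086501/12727767600 ≈ 0.31672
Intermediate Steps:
S = 20 (S = -8 + 2*14 = -8 + 28 = 20)
p = -1820 (p = (7*(-13))*20 = -91*20 = -1820)
l(q) = 2*q*(-29 + q) (l(q) = (2*q)*(-29 + q) = 2*q*(-29 + q))
B(b) = 2700 (B(b) = 2*(-25)*(-29 - 25) = 2*(-25)*(-54) = 2700)
N = 1/2700 ≈ 0.00037037
(N + 1492995)/(4708473 + 5515) = (1/2700 + 1492995)/(4708473 + 5515) = (4031086501/2700)/4713988 = (4031086501/2700)*(1/4713988) = 4031086501/12727767600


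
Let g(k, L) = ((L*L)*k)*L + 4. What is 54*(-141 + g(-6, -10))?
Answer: 316602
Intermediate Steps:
g(k, L) = 4 + k*L³ (g(k, L) = (L²*k)*L + 4 = (k*L²)*L + 4 = k*L³ + 4 = 4 + k*L³)
54*(-141 + g(-6, -10)) = 54*(-141 + (4 - 6*(-10)³)) = 54*(-141 + (4 - 6*(-1000))) = 54*(-141 + (4 + 6000)) = 54*(-141 + 6004) = 54*5863 = 316602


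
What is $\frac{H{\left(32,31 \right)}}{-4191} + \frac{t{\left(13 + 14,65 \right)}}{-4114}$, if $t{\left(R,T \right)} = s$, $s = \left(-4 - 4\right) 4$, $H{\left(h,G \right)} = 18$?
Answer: $\frac{910}{261239} \approx 0.0034834$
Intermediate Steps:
$s = -32$ ($s = \left(-8\right) 4 = -32$)
$t{\left(R,T \right)} = -32$
$\frac{H{\left(32,31 \right)}}{-4191} + \frac{t{\left(13 + 14,65 \right)}}{-4114} = \frac{18}{-4191} - \frac{32}{-4114} = 18 \left(- \frac{1}{4191}\right) - - \frac{16}{2057} = - \frac{6}{1397} + \frac{16}{2057} = \frac{910}{261239}$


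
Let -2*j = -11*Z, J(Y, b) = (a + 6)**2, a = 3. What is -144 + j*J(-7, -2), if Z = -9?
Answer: -8307/2 ≈ -4153.5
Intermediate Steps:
J(Y, b) = 81 (J(Y, b) = (3 + 6)**2 = 9**2 = 81)
j = -99/2 (j = -(-11)*(-9)/2 = -1/2*99 = -99/2 ≈ -49.500)
-144 + j*J(-7, -2) = -144 - 99/2*81 = -144 - 8019/2 = -8307/2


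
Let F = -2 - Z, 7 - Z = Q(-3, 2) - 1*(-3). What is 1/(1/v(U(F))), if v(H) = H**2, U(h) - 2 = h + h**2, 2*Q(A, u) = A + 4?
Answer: 11449/16 ≈ 715.56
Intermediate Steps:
Q(A, u) = 2 + A/2 (Q(A, u) = (A + 4)/2 = (4 + A)/2 = 2 + A/2)
Z = 7/2 (Z = 7 - ((2 + (1/2)*(-3)) - 1*(-3)) = 7 - ((2 - 3/2) + 3) = 7 - (1/2 + 3) = 7 - 1*7/2 = 7 - 7/2 = 7/2 ≈ 3.5000)
F = -11/2 (F = -2 - 1*7/2 = -2 - 7/2 = -11/2 ≈ -5.5000)
U(h) = 2 + h + h**2 (U(h) = 2 + (h + h**2) = 2 + h + h**2)
1/(1/v(U(F))) = 1/(1/((2 - 11/2 + (-11/2)**2)**2)) = 1/(1/((2 - 11/2 + 121/4)**2)) = 1/(1/((107/4)**2)) = 1/(1/(11449/16)) = 1/(16/11449) = 11449/16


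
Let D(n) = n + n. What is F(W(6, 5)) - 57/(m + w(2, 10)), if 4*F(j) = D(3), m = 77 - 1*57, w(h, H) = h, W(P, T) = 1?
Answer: -12/11 ≈ -1.0909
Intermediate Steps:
D(n) = 2*n
m = 20 (m = 77 - 57 = 20)
F(j) = 3/2 (F(j) = (2*3)/4 = (1/4)*6 = 3/2)
F(W(6, 5)) - 57/(m + w(2, 10)) = 3/2 - 57/(20 + 2) = 3/2 - 57/22 = -12/11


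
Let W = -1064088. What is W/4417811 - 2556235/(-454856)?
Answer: 10808956290257/2009467840216 ≈ 5.3790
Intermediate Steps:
W/4417811 - 2556235/(-454856) = -1064088/4417811 - 2556235/(-454856) = -1064088*1/4417811 - 2556235*(-1/454856) = -1064088/4417811 + 2556235/454856 = 10808956290257/2009467840216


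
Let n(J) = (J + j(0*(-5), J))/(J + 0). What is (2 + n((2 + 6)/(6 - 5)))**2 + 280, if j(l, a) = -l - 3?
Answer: 18361/64 ≈ 286.89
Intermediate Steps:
j(l, a) = -3 - l
n(J) = (-3 + J)/J (n(J) = (J + (-3 - 0*(-5)))/(J + 0) = (J + (-3 - 1*0))/J = (J + (-3 + 0))/J = (J - 3)/J = (-3 + J)/J)
(2 + n((2 + 6)/(6 - 5)))**2 + 280 = (2 + (-3 + (2 + 6)/(6 - 5))/(((2 + 6)/(6 - 5))))**2 + 280 = (2 + (-3 + 8/1)/((8/1)))**2 + 280 = (2 + (-3 + 8*1)/((8*1)))**2 + 280 = (2 + (-3 + 8)/8)**2 + 280 = (2 + (1/8)*5)**2 + 280 = (2 + 5/8)**2 + 280 = (21/8)**2 + 280 = 441/64 + 280 = 18361/64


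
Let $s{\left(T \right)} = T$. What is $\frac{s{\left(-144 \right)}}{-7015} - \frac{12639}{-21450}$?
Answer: $\frac{556069}{911950} \approx 0.60976$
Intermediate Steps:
$\frac{s{\left(-144 \right)}}{-7015} - \frac{12639}{-21450} = - \frac{144}{-7015} - \frac{12639}{-21450} = \left(-144\right) \left(- \frac{1}{7015}\right) - - \frac{383}{650} = \frac{144}{7015} + \frac{383}{650} = \frac{556069}{911950}$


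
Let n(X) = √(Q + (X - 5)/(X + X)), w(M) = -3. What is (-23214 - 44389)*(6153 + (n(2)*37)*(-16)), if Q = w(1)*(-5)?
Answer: -415961259 + 20010488*√57 ≈ -2.6489e+8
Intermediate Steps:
Q = 15 (Q = -3*(-5) = 15)
n(X) = √(15 + (-5 + X)/(2*X)) (n(X) = √(15 + (X - 5)/(X + X)) = √(15 + (-5 + X)/((2*X))) = √(15 + (-5 + X)*(1/(2*X))) = √(15 + (-5 + X)/(2*X)))
(-23214 - 44389)*(6153 + (n(2)*37)*(-16)) = (-23214 - 44389)*(6153 + ((√(62 - 10/2)/2)*37)*(-16)) = -67603*(6153 + ((√(62 - 10*½)/2)*37)*(-16)) = -67603*(6153 + ((√(62 - 5)/2)*37)*(-16)) = -67603*(6153 + ((√57/2)*37)*(-16)) = -67603*(6153 + (37*√57/2)*(-16)) = -67603*(6153 - 296*√57) = -415961259 + 20010488*√57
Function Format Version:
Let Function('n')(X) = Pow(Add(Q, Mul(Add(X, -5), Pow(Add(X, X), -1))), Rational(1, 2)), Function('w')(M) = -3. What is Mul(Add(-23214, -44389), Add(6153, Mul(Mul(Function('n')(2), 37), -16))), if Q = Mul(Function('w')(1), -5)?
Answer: Add(-415961259, Mul(20010488, Pow(57, Rational(1, 2)))) ≈ -2.6489e+8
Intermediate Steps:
Q = 15 (Q = Mul(-3, -5) = 15)
Function('n')(X) = Pow(Add(15, Mul(Rational(1, 2), Pow(X, -1), Add(-5, X))), Rational(1, 2)) (Function('n')(X) = Pow(Add(15, Mul(Add(X, -5), Pow(Add(X, X), -1))), Rational(1, 2)) = Pow(Add(15, Mul(Add(-5, X), Pow(Mul(2, X), -1))), Rational(1, 2)) = Pow(Add(15, Mul(Add(-5, X), Mul(Rational(1, 2), Pow(X, -1)))), Rational(1, 2)) = Pow(Add(15, Mul(Rational(1, 2), Pow(X, -1), Add(-5, X))), Rational(1, 2)))
Mul(Add(-23214, -44389), Add(6153, Mul(Mul(Function('n')(2), 37), -16))) = Mul(Add(-23214, -44389), Add(6153, Mul(Mul(Mul(Rational(1, 2), Pow(Add(62, Mul(-10, Pow(2, -1))), Rational(1, 2))), 37), -16))) = Mul(-67603, Add(6153, Mul(Mul(Mul(Rational(1, 2), Pow(Add(62, Mul(-10, Rational(1, 2))), Rational(1, 2))), 37), -16))) = Mul(-67603, Add(6153, Mul(Mul(Mul(Rational(1, 2), Pow(Add(62, -5), Rational(1, 2))), 37), -16))) = Mul(-67603, Add(6153, Mul(Mul(Mul(Rational(1, 2), Pow(57, Rational(1, 2))), 37), -16))) = Mul(-67603, Add(6153, Mul(Mul(Rational(37, 2), Pow(57, Rational(1, 2))), -16))) = Mul(-67603, Add(6153, Mul(-296, Pow(57, Rational(1, 2))))) = Add(-415961259, Mul(20010488, Pow(57, Rational(1, 2))))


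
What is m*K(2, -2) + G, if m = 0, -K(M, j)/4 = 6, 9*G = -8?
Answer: -8/9 ≈ -0.88889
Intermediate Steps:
G = -8/9 (G = (⅑)*(-8) = -8/9 ≈ -0.88889)
K(M, j) = -24 (K(M, j) = -4*6 = -24)
m*K(2, -2) + G = 0*(-24) - 8/9 = 0 - 8/9 = -8/9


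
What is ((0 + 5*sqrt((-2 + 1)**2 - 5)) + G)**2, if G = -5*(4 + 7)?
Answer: 2925 - 1100*I ≈ 2925.0 - 1100.0*I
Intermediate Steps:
G = -55 (G = -5*11 = -55)
((0 + 5*sqrt((-2 + 1)**2 - 5)) + G)**2 = ((0 + 5*sqrt((-2 + 1)**2 - 5)) - 55)**2 = ((0 + 5*sqrt((-1)**2 - 5)) - 55)**2 = ((0 + 5*sqrt(1 - 5)) - 55)**2 = ((0 + 5*sqrt(-4)) - 55)**2 = ((0 + 5*(2*I)) - 55)**2 = ((0 + 10*I) - 55)**2 = (10*I - 55)**2 = (-55 + 10*I)**2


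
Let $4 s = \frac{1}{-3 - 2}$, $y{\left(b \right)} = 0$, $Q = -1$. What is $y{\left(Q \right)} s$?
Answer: $0$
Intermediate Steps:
$s = - \frac{1}{20}$ ($s = \frac{1}{4 \left(-3 - 2\right)} = \frac{1}{4 \left(-5\right)} = \frac{1}{4} \left(- \frac{1}{5}\right) = - \frac{1}{20} \approx -0.05$)
$y{\left(Q \right)} s = 0 \left(- \frac{1}{20}\right) = 0$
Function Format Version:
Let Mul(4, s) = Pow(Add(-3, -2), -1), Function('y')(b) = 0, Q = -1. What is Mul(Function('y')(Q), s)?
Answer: 0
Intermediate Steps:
s = Rational(-1, 20) (s = Mul(Rational(1, 4), Pow(Add(-3, -2), -1)) = Mul(Rational(1, 4), Pow(-5, -1)) = Mul(Rational(1, 4), Rational(-1, 5)) = Rational(-1, 20) ≈ -0.050000)
Mul(Function('y')(Q), s) = Mul(0, Rational(-1, 20)) = 0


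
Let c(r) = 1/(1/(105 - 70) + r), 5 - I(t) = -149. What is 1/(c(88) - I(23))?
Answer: -3081/474439 ≈ -0.0064940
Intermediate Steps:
I(t) = 154 (I(t) = 5 - 1*(-149) = 5 + 149 = 154)
c(r) = 1/(1/35 + r)
1/(c(88) - I(23)) = 1/(35/(1 + 35*88) - 1*154) = 1/(35/(1 + 3080) - 154) = 1/(35/3081 - 154) = 1/(-474439/3081) = -3081/474439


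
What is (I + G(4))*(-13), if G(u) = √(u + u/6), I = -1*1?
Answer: 13 - 13*√42/3 ≈ -15.083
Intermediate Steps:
I = -1
G(u) = √42*√u/6 (G(u) = √(u + u*(⅙)) = √(u + u/6) = √(7*u/6) = √42*√u/6)
(I + G(4))*(-13) = (-1 + √42*√4/6)*(-13) = (-1 + (⅙)*√42*2)*(-13) = (-1 + √42/3)*(-13) = 13 - 13*√42/3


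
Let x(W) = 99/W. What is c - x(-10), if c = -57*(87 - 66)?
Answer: -11871/10 ≈ -1187.1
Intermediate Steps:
c = -1197 (c = -57*21 = -1197)
c - x(-10) = -1197 - 99/(-10) = -1197 - 99*(-1)/10 = -1197 - 1*(-99/10) = -1197 + 99/10 = -11871/10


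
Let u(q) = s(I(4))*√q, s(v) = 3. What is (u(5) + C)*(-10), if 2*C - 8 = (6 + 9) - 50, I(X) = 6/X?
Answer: 135 - 30*√5 ≈ 67.918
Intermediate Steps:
u(q) = 3*√q
C = -27/2 (C = 4 + ((6 + 9) - 50)/2 = 4 + (15 - 50)/2 = 4 + (½)*(-35) = 4 - 35/2 = -27/2 ≈ -13.500)
(u(5) + C)*(-10) = (3*√5 - 27/2)*(-10) = (-27/2 + 3*√5)*(-10) = 135 - 30*√5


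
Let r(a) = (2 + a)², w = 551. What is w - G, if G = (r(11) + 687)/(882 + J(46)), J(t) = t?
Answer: 63809/116 ≈ 550.08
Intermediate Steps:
G = 107/116 (G = ((2 + 11)² + 687)/(882 + 46) = (13² + 687)/928 = (169 + 687)*(1/928) = 856*(1/928) = 107/116 ≈ 0.92241)
w - G = 551 - 1*107/116 = 551 - 107/116 = 63809/116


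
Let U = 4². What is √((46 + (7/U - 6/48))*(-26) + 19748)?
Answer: √296702/4 ≈ 136.18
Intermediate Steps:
U = 16
√((46 + (7/U - 6/48))*(-26) + 19748) = √((46 + (7/16 - 6/48))*(-26) + 19748) = √((46 + (7*(1/16) - 6*1/48))*(-26) + 19748) = √((46 + (7/16 - ⅛))*(-26) + 19748) = √((46 + 5/16)*(-26) + 19748) = √((741/16)*(-26) + 19748) = √(-9633/8 + 19748) = √(148351/8) = √296702/4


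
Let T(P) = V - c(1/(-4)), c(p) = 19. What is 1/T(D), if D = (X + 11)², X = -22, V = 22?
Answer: ⅓ ≈ 0.33333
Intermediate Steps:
D = 121 (D = (-22 + 11)² = (-11)² = 121)
T(P) = 3 (T(P) = 22 - 1*19 = 22 - 19 = 3)
1/T(D) = 1/3 = ⅓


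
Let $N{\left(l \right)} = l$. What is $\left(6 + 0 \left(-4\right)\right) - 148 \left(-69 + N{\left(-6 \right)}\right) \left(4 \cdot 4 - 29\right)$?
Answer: $-144294$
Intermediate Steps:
$\left(6 + 0 \left(-4\right)\right) - 148 \left(-69 + N{\left(-6 \right)}\right) \left(4 \cdot 4 - 29\right) = \left(6 + 0 \left(-4\right)\right) - 148 \left(-69 - 6\right) \left(4 \cdot 4 - 29\right) = \left(6 + 0\right) - 148 \left(- 75 \left(16 - 29\right)\right) = 6 - 148 \left(\left(-75\right) \left(-13\right)\right) = 6 - 144300 = -144294$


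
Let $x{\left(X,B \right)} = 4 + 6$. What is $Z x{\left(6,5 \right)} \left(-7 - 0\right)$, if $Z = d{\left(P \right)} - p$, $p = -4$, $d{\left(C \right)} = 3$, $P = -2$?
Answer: $-490$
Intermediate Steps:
$x{\left(X,B \right)} = 10$
$Z = 7$ ($Z = 3 - -4 = 3 + 4 = 7$)
$Z x{\left(6,5 \right)} \left(-7 - 0\right) = 7 \cdot 10 \left(-7 - 0\right) = 70 \left(-7 + 0\right) = 70 \left(-7\right) = -490$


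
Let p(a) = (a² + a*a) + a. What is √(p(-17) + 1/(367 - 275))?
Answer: √1187099/46 ≈ 23.686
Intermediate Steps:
p(a) = a + 2*a² (p(a) = (a² + a²) + a = 2*a² + a = a + 2*a²)
√(p(-17) + 1/(367 - 275)) = √(-17*(1 + 2*(-17)) + 1/(367 - 275)) = √(-17*(1 - 34) + 1/92) = √(-17*(-33) + 1/92) = √(561 + 1/92) = √(51613/92) = √1187099/46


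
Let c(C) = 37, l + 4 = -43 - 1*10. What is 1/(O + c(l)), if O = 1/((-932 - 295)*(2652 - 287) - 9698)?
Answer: 2911553/107727460 ≈ 0.027027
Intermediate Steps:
l = -57 (l = -4 + (-43 - 1*10) = -4 + (-43 - 10) = -4 - 53 = -57)
O = -1/2911553 (O = 1/(-1227*2365 - 9698) = 1/(-2901855 - 9698) = 1/(-2911553) = -1/2911553 ≈ -3.4346e-7)
1/(O + c(l)) = 1/(-1/2911553 + 37) = 1/(107727460/2911553) = 2911553/107727460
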